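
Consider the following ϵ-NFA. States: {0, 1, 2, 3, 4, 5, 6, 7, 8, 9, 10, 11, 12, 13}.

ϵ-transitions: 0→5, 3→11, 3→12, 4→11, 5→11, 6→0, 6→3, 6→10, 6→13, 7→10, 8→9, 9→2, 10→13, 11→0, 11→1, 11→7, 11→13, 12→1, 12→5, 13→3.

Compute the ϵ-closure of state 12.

Start with {12}.
From 12 via ϵ: add 1, 5.
From 5 via ϵ: add 11.
From 11 via ϵ: add 0, 7, 13.
From 7 via ϵ: add 10.
From 13 via ϵ: add 3.
No new states can be added; the closed set is {0, 1, 3, 5, 7, 10, 11, 12, 13}.

{0, 1, 3, 5, 7, 10, 11, 12, 13}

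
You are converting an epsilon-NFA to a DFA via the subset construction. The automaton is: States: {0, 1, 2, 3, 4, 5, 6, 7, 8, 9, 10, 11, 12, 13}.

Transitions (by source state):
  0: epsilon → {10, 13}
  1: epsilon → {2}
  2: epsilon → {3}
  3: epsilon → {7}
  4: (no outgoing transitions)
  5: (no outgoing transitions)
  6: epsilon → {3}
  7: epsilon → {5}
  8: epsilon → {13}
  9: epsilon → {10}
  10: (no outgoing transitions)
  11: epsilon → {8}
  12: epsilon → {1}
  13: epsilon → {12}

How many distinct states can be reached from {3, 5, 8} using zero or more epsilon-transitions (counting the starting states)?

8

Start with {3, 5, 8}.
From 3 via epsilon: add 7.
From 8 via epsilon: add 13.
From 13 via epsilon: add 12.
From 12 via epsilon: add 1.
From 1 via epsilon: add 2.
epsilon-closure = {1, 2, 3, 5, 7, 8, 12, 13}, which has 8 states.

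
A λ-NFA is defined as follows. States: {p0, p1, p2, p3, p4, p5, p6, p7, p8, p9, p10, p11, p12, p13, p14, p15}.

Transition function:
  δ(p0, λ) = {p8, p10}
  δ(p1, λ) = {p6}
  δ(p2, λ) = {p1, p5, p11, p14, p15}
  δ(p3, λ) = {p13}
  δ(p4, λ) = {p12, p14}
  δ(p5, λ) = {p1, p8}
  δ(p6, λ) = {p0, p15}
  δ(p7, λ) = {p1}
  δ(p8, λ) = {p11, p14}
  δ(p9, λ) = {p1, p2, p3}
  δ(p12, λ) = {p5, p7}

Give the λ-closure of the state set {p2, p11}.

Start with {p2, p11}.
From p2 via λ: add p1, p5, p14, p15.
From p1 via λ: add p6.
From p5 via λ: add p8.
From p6 via λ: add p0.
From p0 via λ: add p10.
No new states can be added; the closed set is {p0, p1, p2, p5, p6, p8, p10, p11, p14, p15}.

{p0, p1, p2, p5, p6, p8, p10, p11, p14, p15}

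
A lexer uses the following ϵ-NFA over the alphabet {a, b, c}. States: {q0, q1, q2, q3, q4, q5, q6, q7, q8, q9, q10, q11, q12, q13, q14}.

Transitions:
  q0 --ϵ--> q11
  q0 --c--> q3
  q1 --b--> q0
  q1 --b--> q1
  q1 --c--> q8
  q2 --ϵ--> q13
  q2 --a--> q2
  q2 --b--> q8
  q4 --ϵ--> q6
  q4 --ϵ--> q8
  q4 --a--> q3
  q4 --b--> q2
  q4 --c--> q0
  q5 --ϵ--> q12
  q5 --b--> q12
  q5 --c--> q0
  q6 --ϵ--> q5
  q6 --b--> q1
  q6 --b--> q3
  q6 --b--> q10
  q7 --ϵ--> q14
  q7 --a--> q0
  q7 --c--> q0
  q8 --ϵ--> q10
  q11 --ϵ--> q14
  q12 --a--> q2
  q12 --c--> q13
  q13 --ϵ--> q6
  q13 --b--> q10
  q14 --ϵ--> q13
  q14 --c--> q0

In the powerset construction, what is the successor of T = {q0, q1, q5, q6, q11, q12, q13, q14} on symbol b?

q1 on b → {q0, q1}.
q5 on b → {q12}.
q6 on b → {q1, q3, q10}.
q13 on b → {q10}.
No b-transition from q0, q11, q12, q14.
Union after reading b: {q0, q1, q3, q10, q12}.
Now take the ϵ-closure:
From q0 via ϵ: add q11.
From q11 via ϵ: add q14.
From q14 via ϵ: add q13.
From q13 via ϵ: add q6.
From q6 via ϵ: add q5.
No new states can be added; the closed set is {q0, q1, q3, q5, q6, q10, q11, q12, q13, q14}.

{q0, q1, q3, q5, q6, q10, q11, q12, q13, q14}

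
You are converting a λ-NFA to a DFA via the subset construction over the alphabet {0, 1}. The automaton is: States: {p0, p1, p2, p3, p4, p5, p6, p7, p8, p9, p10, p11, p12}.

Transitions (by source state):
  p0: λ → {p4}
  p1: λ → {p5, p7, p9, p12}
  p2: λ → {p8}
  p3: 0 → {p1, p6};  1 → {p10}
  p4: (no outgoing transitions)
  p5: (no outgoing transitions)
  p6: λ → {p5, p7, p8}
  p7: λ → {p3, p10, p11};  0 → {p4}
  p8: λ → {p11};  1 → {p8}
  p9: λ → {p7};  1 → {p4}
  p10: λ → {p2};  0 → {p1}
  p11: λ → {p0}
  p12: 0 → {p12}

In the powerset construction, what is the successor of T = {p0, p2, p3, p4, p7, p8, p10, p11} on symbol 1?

p3 on 1 → {p10}.
p8 on 1 → {p8}.
No 1-transition from p0, p2, p4, p7, p10, p11.
Union after reading 1: {p8, p10}.
Now take the λ-closure:
From p8 via λ: add p11.
From p10 via λ: add p2.
From p11 via λ: add p0.
From p0 via λ: add p4.
No new states can be added; the closed set is {p0, p2, p4, p8, p10, p11}.

{p0, p2, p4, p8, p10, p11}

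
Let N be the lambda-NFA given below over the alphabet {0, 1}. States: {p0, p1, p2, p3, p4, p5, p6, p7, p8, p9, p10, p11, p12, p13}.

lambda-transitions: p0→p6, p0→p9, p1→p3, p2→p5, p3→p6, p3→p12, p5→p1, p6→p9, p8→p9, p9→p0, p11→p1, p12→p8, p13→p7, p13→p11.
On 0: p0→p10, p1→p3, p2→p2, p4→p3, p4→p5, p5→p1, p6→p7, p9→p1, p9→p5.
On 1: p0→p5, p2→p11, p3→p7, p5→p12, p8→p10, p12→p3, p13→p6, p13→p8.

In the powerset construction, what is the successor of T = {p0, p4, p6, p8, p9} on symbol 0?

{p0, p1, p3, p5, p6, p7, p8, p9, p10, p12}

p0 on 0 → {p10}.
p4 on 0 → {p3, p5}.
p6 on 0 → {p7}.
p9 on 0 → {p1, p5}.
No 0-transition from p8.
Union after reading 0: {p1, p3, p5, p7, p10}.
Now take the lambda-closure:
From p3 via lambda: add p6, p12.
From p6 via lambda: add p9.
From p12 via lambda: add p8.
From p9 via lambda: add p0.
No new states can be added; the closed set is {p0, p1, p3, p5, p6, p7, p8, p9, p10, p12}.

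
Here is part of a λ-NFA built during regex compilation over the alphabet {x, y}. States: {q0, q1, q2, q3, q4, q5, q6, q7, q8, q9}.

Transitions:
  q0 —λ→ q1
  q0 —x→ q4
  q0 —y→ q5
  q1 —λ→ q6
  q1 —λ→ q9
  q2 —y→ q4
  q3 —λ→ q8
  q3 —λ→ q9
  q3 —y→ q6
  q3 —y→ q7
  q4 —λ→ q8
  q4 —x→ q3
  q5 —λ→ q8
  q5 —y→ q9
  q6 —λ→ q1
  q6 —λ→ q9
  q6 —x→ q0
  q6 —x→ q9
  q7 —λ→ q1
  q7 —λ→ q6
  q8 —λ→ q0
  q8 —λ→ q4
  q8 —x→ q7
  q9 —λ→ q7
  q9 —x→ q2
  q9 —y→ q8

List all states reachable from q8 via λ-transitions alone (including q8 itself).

{q0, q1, q4, q6, q7, q8, q9}

Start with {q8}.
From q8 via λ: add q0, q4.
From q0 via λ: add q1.
From q1 via λ: add q6, q9.
From q9 via λ: add q7.
No new states can be added; the closed set is {q0, q1, q4, q6, q7, q8, q9}.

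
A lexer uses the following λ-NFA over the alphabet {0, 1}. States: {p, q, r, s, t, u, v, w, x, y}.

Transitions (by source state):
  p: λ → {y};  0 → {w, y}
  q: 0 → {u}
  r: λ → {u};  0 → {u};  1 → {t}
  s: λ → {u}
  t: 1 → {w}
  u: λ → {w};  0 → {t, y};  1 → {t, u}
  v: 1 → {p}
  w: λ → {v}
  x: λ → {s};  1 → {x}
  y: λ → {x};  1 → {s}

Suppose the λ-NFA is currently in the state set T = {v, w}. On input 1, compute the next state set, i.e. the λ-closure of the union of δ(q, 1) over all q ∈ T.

{p, s, u, v, w, x, y}

v on 1 → {p}.
No 1-transition from w.
Union after reading 1: {p}.
Now take the λ-closure:
From p via λ: add y.
From y via λ: add x.
From x via λ: add s.
From s via λ: add u.
From u via λ: add w.
From w via λ: add v.
No new states can be added; the closed set is {p, s, u, v, w, x, y}.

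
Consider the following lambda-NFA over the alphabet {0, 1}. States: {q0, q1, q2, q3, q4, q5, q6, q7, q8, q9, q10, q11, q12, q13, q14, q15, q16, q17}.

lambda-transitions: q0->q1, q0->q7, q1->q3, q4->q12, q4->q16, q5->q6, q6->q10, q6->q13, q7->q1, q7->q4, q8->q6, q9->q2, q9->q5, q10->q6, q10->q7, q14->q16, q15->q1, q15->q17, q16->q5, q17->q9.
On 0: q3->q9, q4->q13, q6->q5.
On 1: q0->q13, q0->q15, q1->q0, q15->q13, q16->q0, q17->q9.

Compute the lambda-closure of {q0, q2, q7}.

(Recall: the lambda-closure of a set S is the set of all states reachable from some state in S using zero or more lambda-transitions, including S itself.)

Start with {q0, q2, q7}.
From q0 via lambda: add q1.
From q7 via lambda: add q4.
From q1 via lambda: add q3.
From q4 via lambda: add q12, q16.
From q16 via lambda: add q5.
From q5 via lambda: add q6.
From q6 via lambda: add q10, q13.
No new states can be added; the closed set is {q0, q1, q2, q3, q4, q5, q6, q7, q10, q12, q13, q16}.

{q0, q1, q2, q3, q4, q5, q6, q7, q10, q12, q13, q16}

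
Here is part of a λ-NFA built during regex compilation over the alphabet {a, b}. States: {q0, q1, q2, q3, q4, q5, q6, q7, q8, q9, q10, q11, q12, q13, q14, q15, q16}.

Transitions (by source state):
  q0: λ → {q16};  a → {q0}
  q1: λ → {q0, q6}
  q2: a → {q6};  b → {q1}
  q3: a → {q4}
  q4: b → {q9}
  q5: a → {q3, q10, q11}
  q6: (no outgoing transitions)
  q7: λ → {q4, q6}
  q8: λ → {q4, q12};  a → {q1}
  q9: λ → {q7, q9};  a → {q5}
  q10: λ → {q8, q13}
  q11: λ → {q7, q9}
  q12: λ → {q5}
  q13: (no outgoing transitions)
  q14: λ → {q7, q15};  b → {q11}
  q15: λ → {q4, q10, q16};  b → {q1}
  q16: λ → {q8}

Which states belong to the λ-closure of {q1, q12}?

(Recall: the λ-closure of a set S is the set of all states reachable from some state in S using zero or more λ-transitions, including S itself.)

{q0, q1, q4, q5, q6, q8, q12, q16}

Start with {q1, q12}.
From q1 via λ: add q0, q6.
From q12 via λ: add q5.
From q0 via λ: add q16.
From q16 via λ: add q8.
From q8 via λ: add q4.
No new states can be added; the closed set is {q0, q1, q4, q5, q6, q8, q12, q16}.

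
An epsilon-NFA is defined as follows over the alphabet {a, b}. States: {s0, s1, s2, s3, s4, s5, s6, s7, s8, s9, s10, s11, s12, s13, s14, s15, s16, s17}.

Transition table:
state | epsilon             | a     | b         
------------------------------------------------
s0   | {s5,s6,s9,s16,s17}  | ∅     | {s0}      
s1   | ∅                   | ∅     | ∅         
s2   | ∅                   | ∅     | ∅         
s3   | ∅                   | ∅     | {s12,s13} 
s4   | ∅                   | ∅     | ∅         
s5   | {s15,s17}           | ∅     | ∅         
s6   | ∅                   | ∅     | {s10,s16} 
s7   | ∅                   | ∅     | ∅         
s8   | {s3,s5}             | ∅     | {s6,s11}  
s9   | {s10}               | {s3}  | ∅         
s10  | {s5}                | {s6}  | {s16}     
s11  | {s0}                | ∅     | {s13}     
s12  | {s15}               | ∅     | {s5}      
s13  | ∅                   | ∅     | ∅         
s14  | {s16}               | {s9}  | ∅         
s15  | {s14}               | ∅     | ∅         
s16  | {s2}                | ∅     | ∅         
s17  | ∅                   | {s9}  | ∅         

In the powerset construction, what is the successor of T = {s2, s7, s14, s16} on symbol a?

s14 on a → {s9}.
No a-transition from s2, s7, s16.
Union after reading a: {s9}.
Now take the epsilon-closure:
From s9 via epsilon: add s10.
From s10 via epsilon: add s5.
From s5 via epsilon: add s15, s17.
From s15 via epsilon: add s14.
From s14 via epsilon: add s16.
From s16 via epsilon: add s2.
No new states can be added; the closed set is {s2, s5, s9, s10, s14, s15, s16, s17}.

{s2, s5, s9, s10, s14, s15, s16, s17}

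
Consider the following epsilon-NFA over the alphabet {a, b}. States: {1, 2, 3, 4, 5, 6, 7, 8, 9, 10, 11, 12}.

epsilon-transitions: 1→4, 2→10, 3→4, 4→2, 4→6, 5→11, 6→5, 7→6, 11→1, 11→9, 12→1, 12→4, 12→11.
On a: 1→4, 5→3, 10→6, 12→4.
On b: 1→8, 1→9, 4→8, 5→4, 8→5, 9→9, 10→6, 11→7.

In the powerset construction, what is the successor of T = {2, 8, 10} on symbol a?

{1, 2, 4, 5, 6, 9, 10, 11}

10 on a → {6}.
No a-transition from 2, 8.
Union after reading a: {6}.
Now take the epsilon-closure:
From 6 via epsilon: add 5.
From 5 via epsilon: add 11.
From 11 via epsilon: add 1, 9.
From 1 via epsilon: add 4.
From 4 via epsilon: add 2.
From 2 via epsilon: add 10.
No new states can be added; the closed set is {1, 2, 4, 5, 6, 9, 10, 11}.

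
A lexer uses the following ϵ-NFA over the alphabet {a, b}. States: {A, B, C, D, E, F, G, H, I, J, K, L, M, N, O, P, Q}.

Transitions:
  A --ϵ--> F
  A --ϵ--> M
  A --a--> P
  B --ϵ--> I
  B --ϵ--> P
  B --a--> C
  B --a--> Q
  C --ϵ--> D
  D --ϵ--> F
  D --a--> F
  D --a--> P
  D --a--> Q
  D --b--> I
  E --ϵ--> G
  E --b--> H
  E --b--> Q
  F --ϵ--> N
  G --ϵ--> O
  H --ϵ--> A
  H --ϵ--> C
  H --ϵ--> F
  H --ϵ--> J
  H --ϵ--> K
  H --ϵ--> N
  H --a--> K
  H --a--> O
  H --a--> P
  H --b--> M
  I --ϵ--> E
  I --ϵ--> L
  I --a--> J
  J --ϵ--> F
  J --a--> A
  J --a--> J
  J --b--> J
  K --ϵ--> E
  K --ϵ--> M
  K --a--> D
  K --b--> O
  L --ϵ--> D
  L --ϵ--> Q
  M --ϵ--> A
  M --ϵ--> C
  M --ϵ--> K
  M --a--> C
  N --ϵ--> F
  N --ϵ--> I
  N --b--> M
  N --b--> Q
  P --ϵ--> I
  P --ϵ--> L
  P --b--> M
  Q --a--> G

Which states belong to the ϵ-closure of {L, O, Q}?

{D, E, F, G, I, L, N, O, Q}

Start with {L, O, Q}.
From L via ϵ: add D.
From D via ϵ: add F.
From F via ϵ: add N.
From N via ϵ: add I.
From I via ϵ: add E.
From E via ϵ: add G.
No new states can be added; the closed set is {D, E, F, G, I, L, N, O, Q}.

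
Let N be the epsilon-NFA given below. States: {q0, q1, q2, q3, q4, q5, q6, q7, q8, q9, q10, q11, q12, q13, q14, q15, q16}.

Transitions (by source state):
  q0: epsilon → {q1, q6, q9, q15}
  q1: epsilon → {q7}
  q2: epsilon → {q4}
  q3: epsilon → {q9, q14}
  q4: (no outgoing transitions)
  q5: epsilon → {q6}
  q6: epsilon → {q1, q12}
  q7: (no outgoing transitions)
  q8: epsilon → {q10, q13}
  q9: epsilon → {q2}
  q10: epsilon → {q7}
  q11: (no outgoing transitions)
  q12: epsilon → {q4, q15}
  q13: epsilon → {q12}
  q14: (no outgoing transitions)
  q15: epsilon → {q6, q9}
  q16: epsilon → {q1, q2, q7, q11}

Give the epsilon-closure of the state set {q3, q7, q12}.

Start with {q3, q7, q12}.
From q3 via epsilon: add q9, q14.
From q12 via epsilon: add q4, q15.
From q9 via epsilon: add q2.
From q15 via epsilon: add q6.
From q6 via epsilon: add q1.
No new states can be added; the closed set is {q1, q2, q3, q4, q6, q7, q9, q12, q14, q15}.

{q1, q2, q3, q4, q6, q7, q9, q12, q14, q15}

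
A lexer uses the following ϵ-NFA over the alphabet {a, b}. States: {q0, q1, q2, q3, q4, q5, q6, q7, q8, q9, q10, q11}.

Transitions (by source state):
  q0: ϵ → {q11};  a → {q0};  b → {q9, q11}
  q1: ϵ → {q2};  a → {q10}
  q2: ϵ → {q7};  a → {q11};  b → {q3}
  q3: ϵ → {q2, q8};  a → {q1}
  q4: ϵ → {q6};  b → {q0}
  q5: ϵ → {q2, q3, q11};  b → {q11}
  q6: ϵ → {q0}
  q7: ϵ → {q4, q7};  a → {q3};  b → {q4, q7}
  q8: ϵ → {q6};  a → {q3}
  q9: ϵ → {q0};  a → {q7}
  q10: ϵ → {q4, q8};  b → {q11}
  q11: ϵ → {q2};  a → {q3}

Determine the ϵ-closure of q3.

Start with {q3}.
From q3 via ϵ: add q2, q8.
From q2 via ϵ: add q7.
From q8 via ϵ: add q6.
From q6 via ϵ: add q0.
From q7 via ϵ: add q4.
From q0 via ϵ: add q11.
No new states can be added; the closed set is {q0, q2, q3, q4, q6, q7, q8, q11}.

{q0, q2, q3, q4, q6, q7, q8, q11}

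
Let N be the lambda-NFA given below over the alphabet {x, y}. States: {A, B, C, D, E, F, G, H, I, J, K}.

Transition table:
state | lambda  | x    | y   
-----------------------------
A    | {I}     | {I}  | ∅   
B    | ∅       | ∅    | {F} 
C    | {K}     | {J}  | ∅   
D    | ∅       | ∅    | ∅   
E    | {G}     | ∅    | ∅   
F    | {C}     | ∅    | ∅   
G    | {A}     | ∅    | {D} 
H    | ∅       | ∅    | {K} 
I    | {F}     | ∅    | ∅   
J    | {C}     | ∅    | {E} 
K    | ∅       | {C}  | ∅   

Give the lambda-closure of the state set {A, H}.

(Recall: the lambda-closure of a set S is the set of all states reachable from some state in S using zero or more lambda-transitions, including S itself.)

{A, C, F, H, I, K}

Start with {A, H}.
From A via lambda: add I.
From I via lambda: add F.
From F via lambda: add C.
From C via lambda: add K.
No new states can be added; the closed set is {A, C, F, H, I, K}.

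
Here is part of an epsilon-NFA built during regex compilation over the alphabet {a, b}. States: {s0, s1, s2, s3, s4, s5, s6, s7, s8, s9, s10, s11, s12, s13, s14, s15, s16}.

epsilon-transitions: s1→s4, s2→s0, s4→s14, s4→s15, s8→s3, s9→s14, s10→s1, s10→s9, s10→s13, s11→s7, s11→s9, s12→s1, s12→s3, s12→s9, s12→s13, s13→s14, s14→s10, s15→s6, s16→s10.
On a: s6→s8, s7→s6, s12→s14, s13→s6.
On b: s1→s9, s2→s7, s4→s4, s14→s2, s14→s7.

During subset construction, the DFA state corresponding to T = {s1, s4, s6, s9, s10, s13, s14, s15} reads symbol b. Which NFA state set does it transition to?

{s0, s1, s2, s4, s6, s7, s9, s10, s13, s14, s15}

s1 on b → {s9}.
s4 on b → {s4}.
s14 on b → {s2, s7}.
No b-transition from s6, s9, s10, s13, s15.
Union after reading b: {s2, s4, s7, s9}.
Now take the epsilon-closure:
From s2 via epsilon: add s0.
From s4 via epsilon: add s14, s15.
From s14 via epsilon: add s10.
From s15 via epsilon: add s6.
From s10 via epsilon: add s1, s13.
No new states can be added; the closed set is {s0, s1, s2, s4, s6, s7, s9, s10, s13, s14, s15}.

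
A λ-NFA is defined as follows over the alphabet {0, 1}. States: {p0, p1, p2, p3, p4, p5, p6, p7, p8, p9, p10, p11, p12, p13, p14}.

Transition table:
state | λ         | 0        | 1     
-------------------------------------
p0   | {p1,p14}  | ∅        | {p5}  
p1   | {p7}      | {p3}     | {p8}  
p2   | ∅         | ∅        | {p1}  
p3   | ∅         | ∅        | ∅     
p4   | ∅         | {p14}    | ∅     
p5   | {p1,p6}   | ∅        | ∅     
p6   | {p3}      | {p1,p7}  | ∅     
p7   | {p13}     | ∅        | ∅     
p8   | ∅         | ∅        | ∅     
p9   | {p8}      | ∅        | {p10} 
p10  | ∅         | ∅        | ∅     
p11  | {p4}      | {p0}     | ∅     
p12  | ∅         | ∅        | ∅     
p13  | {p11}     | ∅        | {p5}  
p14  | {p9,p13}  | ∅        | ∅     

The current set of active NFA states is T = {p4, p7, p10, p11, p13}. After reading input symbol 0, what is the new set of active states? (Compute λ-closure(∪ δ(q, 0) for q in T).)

{p0, p1, p4, p7, p8, p9, p11, p13, p14}

p4 on 0 → {p14}.
p11 on 0 → {p0}.
No 0-transition from p7, p10, p13.
Union after reading 0: {p0, p14}.
Now take the λ-closure:
From p0 via λ: add p1.
From p14 via λ: add p9, p13.
From p1 via λ: add p7.
From p9 via λ: add p8.
From p13 via λ: add p11.
From p11 via λ: add p4.
No new states can be added; the closed set is {p0, p1, p4, p7, p8, p9, p11, p13, p14}.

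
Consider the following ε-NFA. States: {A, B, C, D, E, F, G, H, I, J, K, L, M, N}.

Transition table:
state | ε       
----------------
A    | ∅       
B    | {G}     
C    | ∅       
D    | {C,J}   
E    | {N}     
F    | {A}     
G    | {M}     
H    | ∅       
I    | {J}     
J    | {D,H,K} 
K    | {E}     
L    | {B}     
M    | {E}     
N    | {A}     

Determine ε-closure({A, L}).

Start with {A, L}.
From L via ε: add B.
From B via ε: add G.
From G via ε: add M.
From M via ε: add E.
From E via ε: add N.
No new states can be added; the closed set is {A, B, E, G, L, M, N}.

{A, B, E, G, L, M, N}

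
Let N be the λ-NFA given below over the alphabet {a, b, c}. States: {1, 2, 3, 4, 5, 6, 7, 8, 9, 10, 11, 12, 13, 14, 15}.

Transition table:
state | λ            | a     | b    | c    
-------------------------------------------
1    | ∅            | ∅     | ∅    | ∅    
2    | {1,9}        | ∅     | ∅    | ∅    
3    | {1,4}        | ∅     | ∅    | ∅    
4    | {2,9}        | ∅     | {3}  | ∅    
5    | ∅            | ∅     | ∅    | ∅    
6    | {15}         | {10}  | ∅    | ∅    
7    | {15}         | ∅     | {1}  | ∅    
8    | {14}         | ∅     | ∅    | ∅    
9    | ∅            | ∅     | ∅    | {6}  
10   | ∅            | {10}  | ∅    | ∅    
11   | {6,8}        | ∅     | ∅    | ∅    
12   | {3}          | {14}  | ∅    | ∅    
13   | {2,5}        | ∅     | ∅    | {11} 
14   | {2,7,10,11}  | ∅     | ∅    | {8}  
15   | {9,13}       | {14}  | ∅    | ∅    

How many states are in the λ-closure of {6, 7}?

8

Start with {6, 7}.
From 6 via λ: add 15.
From 15 via λ: add 9, 13.
From 13 via λ: add 2, 5.
From 2 via λ: add 1.
λ-closure = {1, 2, 5, 6, 7, 9, 13, 15}, which has 8 states.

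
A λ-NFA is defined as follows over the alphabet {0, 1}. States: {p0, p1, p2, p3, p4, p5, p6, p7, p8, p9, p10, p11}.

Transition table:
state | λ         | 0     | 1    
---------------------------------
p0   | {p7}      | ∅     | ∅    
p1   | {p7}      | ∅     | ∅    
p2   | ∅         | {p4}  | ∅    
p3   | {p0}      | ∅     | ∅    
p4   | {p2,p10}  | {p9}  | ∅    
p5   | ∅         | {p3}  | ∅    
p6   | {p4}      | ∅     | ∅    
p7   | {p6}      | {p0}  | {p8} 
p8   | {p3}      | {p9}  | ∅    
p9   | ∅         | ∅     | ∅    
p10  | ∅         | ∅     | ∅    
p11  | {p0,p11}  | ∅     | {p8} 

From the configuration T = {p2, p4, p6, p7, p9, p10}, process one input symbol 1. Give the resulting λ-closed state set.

{p0, p2, p3, p4, p6, p7, p8, p10}

p7 on 1 → {p8}.
No 1-transition from p2, p4, p6, p9, p10.
Union after reading 1: {p8}.
Now take the λ-closure:
From p8 via λ: add p3.
From p3 via λ: add p0.
From p0 via λ: add p7.
From p7 via λ: add p6.
From p6 via λ: add p4.
From p4 via λ: add p2, p10.
No new states can be added; the closed set is {p0, p2, p3, p4, p6, p7, p8, p10}.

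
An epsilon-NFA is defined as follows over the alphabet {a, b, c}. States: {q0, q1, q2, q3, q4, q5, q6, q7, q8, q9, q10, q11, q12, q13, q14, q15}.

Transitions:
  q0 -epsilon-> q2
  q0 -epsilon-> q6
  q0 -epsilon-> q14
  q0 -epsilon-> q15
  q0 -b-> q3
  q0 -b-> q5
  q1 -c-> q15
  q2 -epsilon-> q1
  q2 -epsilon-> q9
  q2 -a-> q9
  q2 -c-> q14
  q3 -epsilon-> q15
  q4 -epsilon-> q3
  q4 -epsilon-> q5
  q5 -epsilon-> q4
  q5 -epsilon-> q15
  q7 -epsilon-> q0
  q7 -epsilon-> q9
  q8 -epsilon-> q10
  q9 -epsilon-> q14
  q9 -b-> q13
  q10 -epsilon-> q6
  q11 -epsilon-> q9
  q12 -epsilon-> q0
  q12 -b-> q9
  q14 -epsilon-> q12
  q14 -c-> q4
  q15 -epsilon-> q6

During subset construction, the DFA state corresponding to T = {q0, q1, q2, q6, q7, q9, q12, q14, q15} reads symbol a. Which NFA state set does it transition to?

{q0, q1, q2, q6, q9, q12, q14, q15}

q2 on a → {q9}.
No a-transition from q0, q1, q6, q7, q9, q12, q14, q15.
Union after reading a: {q9}.
Now take the epsilon-closure:
From q9 via epsilon: add q14.
From q14 via epsilon: add q12.
From q12 via epsilon: add q0.
From q0 via epsilon: add q2, q6, q15.
From q2 via epsilon: add q1.
No new states can be added; the closed set is {q0, q1, q2, q6, q9, q12, q14, q15}.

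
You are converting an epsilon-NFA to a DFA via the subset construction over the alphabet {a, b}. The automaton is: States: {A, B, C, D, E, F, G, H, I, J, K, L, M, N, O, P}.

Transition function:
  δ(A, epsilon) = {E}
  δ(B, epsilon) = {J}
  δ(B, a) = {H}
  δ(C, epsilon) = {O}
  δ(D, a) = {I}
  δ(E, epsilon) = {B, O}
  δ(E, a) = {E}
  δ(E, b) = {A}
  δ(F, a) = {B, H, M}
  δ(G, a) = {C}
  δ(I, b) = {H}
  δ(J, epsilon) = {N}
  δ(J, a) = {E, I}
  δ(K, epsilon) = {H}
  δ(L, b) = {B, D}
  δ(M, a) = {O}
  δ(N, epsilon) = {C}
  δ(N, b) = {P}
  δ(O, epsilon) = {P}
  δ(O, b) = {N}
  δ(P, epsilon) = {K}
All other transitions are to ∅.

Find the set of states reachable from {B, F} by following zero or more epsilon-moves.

Start with {B, F}.
From B via epsilon: add J.
From J via epsilon: add N.
From N via epsilon: add C.
From C via epsilon: add O.
From O via epsilon: add P.
From P via epsilon: add K.
From K via epsilon: add H.
No new states can be added; the closed set is {B, C, F, H, J, K, N, O, P}.

{B, C, F, H, J, K, N, O, P}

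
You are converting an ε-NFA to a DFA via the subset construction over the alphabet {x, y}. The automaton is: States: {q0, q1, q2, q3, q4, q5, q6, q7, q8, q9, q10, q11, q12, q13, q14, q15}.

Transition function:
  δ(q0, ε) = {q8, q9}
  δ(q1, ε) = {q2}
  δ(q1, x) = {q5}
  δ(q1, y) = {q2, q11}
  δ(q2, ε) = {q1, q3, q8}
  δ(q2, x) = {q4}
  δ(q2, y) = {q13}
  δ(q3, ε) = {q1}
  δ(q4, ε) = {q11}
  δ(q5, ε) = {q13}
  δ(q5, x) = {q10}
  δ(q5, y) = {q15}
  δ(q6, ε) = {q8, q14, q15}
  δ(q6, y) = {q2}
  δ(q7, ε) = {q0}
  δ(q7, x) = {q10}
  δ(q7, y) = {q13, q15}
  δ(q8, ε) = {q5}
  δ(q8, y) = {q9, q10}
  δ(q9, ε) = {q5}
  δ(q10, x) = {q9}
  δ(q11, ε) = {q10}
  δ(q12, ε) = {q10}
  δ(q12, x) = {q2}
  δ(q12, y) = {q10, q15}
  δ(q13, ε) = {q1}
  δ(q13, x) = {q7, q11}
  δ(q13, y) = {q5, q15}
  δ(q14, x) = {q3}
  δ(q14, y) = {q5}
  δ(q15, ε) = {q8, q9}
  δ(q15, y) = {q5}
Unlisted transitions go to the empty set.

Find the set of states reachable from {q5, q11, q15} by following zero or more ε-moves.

Start with {q5, q11, q15}.
From q5 via ε: add q13.
From q11 via ε: add q10.
From q15 via ε: add q8, q9.
From q13 via ε: add q1.
From q1 via ε: add q2.
From q2 via ε: add q3.
No new states can be added; the closed set is {q1, q2, q3, q5, q8, q9, q10, q11, q13, q15}.

{q1, q2, q3, q5, q8, q9, q10, q11, q13, q15}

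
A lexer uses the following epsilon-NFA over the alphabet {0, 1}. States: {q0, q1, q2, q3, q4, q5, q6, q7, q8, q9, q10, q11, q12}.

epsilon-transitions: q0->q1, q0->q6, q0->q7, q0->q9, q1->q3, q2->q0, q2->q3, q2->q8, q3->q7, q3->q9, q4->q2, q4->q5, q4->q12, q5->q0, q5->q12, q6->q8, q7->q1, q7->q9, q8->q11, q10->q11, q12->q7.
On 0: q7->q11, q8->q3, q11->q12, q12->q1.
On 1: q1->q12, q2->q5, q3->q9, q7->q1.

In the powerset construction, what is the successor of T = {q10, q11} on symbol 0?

q11 on 0 → {q12}.
No 0-transition from q10.
Union after reading 0: {q12}.
Now take the epsilon-closure:
From q12 via epsilon: add q7.
From q7 via epsilon: add q1, q9.
From q1 via epsilon: add q3.
No new states can be added; the closed set is {q1, q3, q7, q9, q12}.

{q1, q3, q7, q9, q12}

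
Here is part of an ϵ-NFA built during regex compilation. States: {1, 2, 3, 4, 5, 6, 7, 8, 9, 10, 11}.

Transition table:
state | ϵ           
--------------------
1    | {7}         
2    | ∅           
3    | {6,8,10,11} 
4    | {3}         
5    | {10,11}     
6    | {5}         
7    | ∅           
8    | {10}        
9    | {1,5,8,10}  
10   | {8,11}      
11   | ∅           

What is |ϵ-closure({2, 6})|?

Start with {2, 6}.
From 6 via ϵ: add 5.
From 5 via ϵ: add 10, 11.
From 10 via ϵ: add 8.
ϵ-closure = {2, 5, 6, 8, 10, 11}, which has 6 states.

6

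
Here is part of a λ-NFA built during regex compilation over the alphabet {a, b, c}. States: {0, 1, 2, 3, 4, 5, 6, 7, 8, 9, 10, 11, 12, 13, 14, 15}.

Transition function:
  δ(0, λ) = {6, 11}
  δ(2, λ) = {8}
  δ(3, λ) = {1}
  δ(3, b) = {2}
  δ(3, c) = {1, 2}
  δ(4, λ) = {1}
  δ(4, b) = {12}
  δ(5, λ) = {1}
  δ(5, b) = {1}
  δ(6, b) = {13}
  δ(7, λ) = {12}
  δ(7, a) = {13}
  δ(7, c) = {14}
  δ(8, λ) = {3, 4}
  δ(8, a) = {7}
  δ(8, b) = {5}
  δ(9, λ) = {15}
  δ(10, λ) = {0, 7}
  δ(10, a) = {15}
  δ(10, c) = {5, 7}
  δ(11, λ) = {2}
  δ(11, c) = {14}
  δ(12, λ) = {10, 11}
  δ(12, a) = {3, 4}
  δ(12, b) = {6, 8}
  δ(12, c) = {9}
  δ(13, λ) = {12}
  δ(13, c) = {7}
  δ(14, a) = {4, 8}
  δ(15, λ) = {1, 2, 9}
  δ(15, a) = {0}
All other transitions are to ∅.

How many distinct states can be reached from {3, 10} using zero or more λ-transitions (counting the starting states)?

11

Start with {3, 10}.
From 3 via λ: add 1.
From 10 via λ: add 0, 7.
From 0 via λ: add 6, 11.
From 7 via λ: add 12.
From 11 via λ: add 2.
From 2 via λ: add 8.
From 8 via λ: add 4.
λ-closure = {0, 1, 2, 3, 4, 6, 7, 8, 10, 11, 12}, which has 11 states.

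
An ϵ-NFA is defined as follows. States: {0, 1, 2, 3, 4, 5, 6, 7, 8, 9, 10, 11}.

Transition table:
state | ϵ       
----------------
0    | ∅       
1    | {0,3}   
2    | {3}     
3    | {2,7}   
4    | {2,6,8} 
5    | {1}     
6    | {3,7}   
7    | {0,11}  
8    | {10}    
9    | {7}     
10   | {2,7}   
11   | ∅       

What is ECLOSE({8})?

Start with {8}.
From 8 via ϵ: add 10.
From 10 via ϵ: add 2, 7.
From 2 via ϵ: add 3.
From 7 via ϵ: add 0, 11.
No new states can be added; the closed set is {0, 2, 3, 7, 8, 10, 11}.

{0, 2, 3, 7, 8, 10, 11}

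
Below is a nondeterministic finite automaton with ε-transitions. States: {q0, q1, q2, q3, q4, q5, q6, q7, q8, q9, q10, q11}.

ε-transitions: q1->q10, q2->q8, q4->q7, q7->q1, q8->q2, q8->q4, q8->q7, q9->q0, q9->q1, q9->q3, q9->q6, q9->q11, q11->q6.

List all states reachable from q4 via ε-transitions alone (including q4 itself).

{q1, q4, q7, q10}

Start with {q4}.
From q4 via ε: add q7.
From q7 via ε: add q1.
From q1 via ε: add q10.
No new states can be added; the closed set is {q1, q4, q7, q10}.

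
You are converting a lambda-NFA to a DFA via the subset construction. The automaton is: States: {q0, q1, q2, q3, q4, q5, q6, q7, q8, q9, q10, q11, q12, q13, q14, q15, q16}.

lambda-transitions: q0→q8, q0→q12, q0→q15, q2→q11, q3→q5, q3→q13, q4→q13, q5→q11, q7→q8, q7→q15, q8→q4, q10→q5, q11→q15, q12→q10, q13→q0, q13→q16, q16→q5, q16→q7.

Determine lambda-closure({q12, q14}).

{q5, q10, q11, q12, q14, q15}

Start with {q12, q14}.
From q12 via lambda: add q10.
From q10 via lambda: add q5.
From q5 via lambda: add q11.
From q11 via lambda: add q15.
No new states can be added; the closed set is {q5, q10, q11, q12, q14, q15}.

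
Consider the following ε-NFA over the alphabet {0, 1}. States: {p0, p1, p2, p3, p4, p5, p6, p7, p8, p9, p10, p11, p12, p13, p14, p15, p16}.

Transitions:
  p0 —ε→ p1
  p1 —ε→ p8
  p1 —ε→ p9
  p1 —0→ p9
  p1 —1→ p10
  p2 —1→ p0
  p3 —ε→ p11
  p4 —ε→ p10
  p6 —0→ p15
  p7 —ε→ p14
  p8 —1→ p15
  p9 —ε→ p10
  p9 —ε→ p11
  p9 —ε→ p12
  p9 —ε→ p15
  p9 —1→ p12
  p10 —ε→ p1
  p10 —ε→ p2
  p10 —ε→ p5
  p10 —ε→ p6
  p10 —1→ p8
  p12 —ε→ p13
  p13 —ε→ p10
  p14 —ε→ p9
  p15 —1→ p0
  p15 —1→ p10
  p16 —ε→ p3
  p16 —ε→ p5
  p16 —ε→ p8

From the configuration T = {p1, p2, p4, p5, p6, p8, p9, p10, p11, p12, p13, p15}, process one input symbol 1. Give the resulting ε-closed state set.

{p0, p1, p2, p5, p6, p8, p9, p10, p11, p12, p13, p15}

p1 on 1 → {p10}.
p2 on 1 → {p0}.
p8 on 1 → {p15}.
p9 on 1 → {p12}.
p10 on 1 → {p8}.
p15 on 1 → {p0, p10}.
No 1-transition from p4, p5, p6, p11, p12, p13.
Union after reading 1: {p0, p8, p10, p12, p15}.
Now take the ε-closure:
From p0 via ε: add p1.
From p10 via ε: add p2, p5, p6.
From p12 via ε: add p13.
From p1 via ε: add p9.
From p9 via ε: add p11.
No new states can be added; the closed set is {p0, p1, p2, p5, p6, p8, p9, p10, p11, p12, p13, p15}.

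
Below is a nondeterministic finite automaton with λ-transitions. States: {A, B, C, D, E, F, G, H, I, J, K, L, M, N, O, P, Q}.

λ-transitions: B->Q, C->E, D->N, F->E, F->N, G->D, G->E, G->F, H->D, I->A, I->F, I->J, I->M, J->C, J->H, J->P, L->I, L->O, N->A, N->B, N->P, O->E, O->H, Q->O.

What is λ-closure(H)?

{A, B, D, E, H, N, O, P, Q}

Start with {H}.
From H via λ: add D.
From D via λ: add N.
From N via λ: add A, B, P.
From B via λ: add Q.
From Q via λ: add O.
From O via λ: add E.
No new states can be added; the closed set is {A, B, D, E, H, N, O, P, Q}.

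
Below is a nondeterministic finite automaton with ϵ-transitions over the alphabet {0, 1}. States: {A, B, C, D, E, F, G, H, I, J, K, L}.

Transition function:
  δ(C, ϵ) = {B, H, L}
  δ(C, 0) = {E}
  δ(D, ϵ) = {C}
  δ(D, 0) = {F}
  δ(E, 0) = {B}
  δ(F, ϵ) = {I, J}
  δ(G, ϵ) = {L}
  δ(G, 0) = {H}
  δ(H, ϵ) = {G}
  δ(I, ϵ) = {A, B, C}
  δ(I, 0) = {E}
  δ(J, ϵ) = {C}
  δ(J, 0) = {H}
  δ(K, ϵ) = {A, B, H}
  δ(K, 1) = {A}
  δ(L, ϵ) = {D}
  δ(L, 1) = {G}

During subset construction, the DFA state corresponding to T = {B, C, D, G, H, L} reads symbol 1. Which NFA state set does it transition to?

{B, C, D, G, H, L}

L on 1 → {G}.
No 1-transition from B, C, D, G, H.
Union after reading 1: {G}.
Now take the ϵ-closure:
From G via ϵ: add L.
From L via ϵ: add D.
From D via ϵ: add C.
From C via ϵ: add B, H.
No new states can be added; the closed set is {B, C, D, G, H, L}.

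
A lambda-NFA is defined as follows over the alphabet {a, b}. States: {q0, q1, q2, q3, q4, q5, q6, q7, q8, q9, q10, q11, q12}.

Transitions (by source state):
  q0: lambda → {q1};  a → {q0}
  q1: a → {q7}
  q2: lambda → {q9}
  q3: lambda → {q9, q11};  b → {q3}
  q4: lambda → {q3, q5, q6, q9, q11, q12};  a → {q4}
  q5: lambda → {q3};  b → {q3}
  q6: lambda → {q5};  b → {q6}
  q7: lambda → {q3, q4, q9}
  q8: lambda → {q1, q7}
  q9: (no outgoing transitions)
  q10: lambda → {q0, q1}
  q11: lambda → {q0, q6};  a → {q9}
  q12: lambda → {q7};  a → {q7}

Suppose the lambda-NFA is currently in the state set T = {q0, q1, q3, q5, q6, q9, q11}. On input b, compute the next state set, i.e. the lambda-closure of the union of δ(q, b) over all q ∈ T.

{q0, q1, q3, q5, q6, q9, q11}

q3 on b → {q3}.
q5 on b → {q3}.
q6 on b → {q6}.
No b-transition from q0, q1, q9, q11.
Union after reading b: {q3, q6}.
Now take the lambda-closure:
From q3 via lambda: add q9, q11.
From q6 via lambda: add q5.
From q11 via lambda: add q0.
From q0 via lambda: add q1.
No new states can be added; the closed set is {q0, q1, q3, q5, q6, q9, q11}.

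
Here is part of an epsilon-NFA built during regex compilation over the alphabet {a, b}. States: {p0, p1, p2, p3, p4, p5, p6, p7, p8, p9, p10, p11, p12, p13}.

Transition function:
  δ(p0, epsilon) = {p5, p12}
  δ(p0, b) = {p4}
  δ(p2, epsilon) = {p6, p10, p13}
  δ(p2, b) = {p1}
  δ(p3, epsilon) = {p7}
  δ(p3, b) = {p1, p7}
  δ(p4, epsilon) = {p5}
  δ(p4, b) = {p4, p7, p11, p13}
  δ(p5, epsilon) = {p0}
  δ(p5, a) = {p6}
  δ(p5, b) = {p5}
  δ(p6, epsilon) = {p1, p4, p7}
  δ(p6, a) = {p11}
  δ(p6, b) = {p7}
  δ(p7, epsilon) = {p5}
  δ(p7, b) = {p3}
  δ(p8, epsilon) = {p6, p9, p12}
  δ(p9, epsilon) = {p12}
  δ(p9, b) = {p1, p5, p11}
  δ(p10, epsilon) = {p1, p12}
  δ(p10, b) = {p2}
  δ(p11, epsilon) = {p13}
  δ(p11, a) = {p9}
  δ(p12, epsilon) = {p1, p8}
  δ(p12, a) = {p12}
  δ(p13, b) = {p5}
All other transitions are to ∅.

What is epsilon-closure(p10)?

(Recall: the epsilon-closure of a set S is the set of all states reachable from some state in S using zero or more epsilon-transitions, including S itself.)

{p0, p1, p4, p5, p6, p7, p8, p9, p10, p12}

Start with {p10}.
From p10 via epsilon: add p1, p12.
From p12 via epsilon: add p8.
From p8 via epsilon: add p6, p9.
From p6 via epsilon: add p4, p7.
From p4 via epsilon: add p5.
From p5 via epsilon: add p0.
No new states can be added; the closed set is {p0, p1, p4, p5, p6, p7, p8, p9, p10, p12}.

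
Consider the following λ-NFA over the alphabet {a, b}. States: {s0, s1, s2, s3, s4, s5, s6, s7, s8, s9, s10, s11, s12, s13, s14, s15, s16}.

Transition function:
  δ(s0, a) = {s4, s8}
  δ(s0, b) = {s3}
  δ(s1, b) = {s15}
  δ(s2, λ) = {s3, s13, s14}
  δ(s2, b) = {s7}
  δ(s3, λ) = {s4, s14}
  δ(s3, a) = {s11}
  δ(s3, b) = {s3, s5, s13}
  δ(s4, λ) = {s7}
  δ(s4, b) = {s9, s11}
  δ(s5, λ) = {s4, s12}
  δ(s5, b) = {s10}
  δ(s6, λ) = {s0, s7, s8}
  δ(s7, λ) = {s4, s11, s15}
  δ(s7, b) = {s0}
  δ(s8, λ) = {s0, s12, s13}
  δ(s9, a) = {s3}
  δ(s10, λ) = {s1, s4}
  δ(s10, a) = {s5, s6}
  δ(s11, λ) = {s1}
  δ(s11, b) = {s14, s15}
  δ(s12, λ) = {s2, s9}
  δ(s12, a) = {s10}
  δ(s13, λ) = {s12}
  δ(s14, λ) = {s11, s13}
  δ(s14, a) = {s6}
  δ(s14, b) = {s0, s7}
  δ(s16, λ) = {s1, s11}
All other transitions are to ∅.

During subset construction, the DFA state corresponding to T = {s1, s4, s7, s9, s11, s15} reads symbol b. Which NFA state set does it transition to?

{s0, s1, s2, s3, s4, s7, s9, s11, s12, s13, s14, s15}

s1 on b → {s15}.
s4 on b → {s9, s11}.
s7 on b → {s0}.
s11 on b → {s14, s15}.
No b-transition from s9, s15.
Union after reading b: {s0, s9, s11, s14, s15}.
Now take the λ-closure:
From s11 via λ: add s1.
From s14 via λ: add s13.
From s13 via λ: add s12.
From s12 via λ: add s2.
From s2 via λ: add s3.
From s3 via λ: add s4.
From s4 via λ: add s7.
No new states can be added; the closed set is {s0, s1, s2, s3, s4, s7, s9, s11, s12, s13, s14, s15}.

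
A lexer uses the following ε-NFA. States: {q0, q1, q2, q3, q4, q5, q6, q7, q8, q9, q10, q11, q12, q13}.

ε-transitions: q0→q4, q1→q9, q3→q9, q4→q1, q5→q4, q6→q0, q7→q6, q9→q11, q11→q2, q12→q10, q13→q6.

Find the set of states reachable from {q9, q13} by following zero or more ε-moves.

Start with {q9, q13}.
From q9 via ε: add q11.
From q13 via ε: add q6.
From q6 via ε: add q0.
From q11 via ε: add q2.
From q0 via ε: add q4.
From q4 via ε: add q1.
No new states can be added; the closed set is {q0, q1, q2, q4, q6, q9, q11, q13}.

{q0, q1, q2, q4, q6, q9, q11, q13}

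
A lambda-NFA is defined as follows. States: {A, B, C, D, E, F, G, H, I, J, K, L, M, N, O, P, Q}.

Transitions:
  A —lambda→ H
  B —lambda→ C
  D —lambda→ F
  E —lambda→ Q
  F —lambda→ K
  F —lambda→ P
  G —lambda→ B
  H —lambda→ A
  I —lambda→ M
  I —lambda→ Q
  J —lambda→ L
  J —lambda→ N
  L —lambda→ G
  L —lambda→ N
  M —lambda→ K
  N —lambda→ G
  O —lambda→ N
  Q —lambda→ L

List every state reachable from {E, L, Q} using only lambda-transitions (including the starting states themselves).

{B, C, E, G, L, N, Q}

Start with {E, L, Q}.
From L via lambda: add G, N.
From G via lambda: add B.
From B via lambda: add C.
No new states can be added; the closed set is {B, C, E, G, L, N, Q}.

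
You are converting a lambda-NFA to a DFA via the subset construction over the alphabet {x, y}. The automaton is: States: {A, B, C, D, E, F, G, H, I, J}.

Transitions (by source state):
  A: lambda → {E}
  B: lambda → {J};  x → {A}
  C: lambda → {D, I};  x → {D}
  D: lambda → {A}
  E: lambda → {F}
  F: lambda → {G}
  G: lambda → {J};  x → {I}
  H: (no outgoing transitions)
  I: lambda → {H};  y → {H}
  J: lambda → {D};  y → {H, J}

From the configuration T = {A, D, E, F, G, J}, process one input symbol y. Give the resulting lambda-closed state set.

J on y → {H, J}.
No y-transition from A, D, E, F, G.
Union after reading y: {H, J}.
Now take the lambda-closure:
From J via lambda: add D.
From D via lambda: add A.
From A via lambda: add E.
From E via lambda: add F.
From F via lambda: add G.
No new states can be added; the closed set is {A, D, E, F, G, H, J}.

{A, D, E, F, G, H, J}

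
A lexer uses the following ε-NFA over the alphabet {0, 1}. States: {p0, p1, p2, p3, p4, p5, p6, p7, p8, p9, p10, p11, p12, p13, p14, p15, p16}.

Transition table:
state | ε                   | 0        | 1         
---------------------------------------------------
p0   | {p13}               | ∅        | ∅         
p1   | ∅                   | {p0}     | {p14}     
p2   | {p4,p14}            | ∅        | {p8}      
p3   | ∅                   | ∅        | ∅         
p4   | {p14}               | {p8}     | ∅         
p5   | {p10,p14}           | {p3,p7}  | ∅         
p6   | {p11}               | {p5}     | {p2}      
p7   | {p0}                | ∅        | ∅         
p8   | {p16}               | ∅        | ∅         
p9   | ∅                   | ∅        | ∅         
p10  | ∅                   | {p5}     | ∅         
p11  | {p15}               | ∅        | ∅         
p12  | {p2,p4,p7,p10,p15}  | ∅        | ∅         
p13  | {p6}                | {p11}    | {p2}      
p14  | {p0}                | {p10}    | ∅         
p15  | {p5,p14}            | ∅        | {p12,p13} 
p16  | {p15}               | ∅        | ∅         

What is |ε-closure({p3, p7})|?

10

Start with {p3, p7}.
From p7 via ε: add p0.
From p0 via ε: add p13.
From p13 via ε: add p6.
From p6 via ε: add p11.
From p11 via ε: add p15.
From p15 via ε: add p5, p14.
From p5 via ε: add p10.
ε-closure = {p0, p3, p5, p6, p7, p10, p11, p13, p14, p15}, which has 10 states.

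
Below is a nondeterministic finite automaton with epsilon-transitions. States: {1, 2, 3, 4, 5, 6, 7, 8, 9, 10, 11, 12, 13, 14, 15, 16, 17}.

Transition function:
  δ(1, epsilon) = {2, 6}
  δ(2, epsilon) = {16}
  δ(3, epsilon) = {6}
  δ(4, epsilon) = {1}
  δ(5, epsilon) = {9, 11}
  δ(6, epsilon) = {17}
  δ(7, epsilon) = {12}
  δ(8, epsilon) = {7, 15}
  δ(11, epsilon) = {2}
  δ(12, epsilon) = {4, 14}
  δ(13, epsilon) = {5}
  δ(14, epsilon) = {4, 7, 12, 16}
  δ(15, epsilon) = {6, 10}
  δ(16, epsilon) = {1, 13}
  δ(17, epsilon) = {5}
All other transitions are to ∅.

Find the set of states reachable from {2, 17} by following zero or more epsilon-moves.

{1, 2, 5, 6, 9, 11, 13, 16, 17}

Start with {2, 17}.
From 2 via epsilon: add 16.
From 17 via epsilon: add 5.
From 5 via epsilon: add 9, 11.
From 16 via epsilon: add 1, 13.
From 1 via epsilon: add 6.
No new states can be added; the closed set is {1, 2, 5, 6, 9, 11, 13, 16, 17}.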